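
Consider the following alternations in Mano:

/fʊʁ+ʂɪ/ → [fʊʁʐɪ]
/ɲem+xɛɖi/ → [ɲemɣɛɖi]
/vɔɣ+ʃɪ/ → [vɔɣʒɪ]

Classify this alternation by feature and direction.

The segment that alternates is /ʂ/, which surfaces as [ʐ] when adjacent to /ʁ/.
/ʂ/ is voiceless while /ʁ/ is voiced; the output [ʐ] is voiced, matching the trigger — so the feature that spreads is voicing.
Place and manner are unchanged, so the assimilation is partial, not total.
The same holds elsewhere in the data: /x/ → [ɣ] after /m/ (voiceless → voiced, matching voiced); /ʃ/ → [ʒ] after /ɣ/ (voiceless → voiced, matching voiced) — only voicing changes, and always toward the preceding segment.
Since the segment that changes follows the conditioning segment, the assimilation is progressive.

progressive voicing assimilation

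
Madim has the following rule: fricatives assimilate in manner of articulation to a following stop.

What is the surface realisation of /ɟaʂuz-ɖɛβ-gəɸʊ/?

/z/ is a voiced alveolar fricative. The following trigger /ɖ/ is a stop, so /z/ must become a stop as well.
A voiced alveolar stop is [d], so the surface segment is [d].
At the second juncture, /β/ likewise becomes [b] adjacent to /g/.

[ɟaʂudɖɛbgəɸʊ]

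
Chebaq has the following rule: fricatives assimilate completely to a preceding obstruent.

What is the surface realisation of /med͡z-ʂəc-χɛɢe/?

/ʂ/ is the segment targeted by the rule; it sits immediately after /d͡z/, so it assimilates completely and surfaces as [d͡z].
The same rule applies at the second boundary: /χ/ → [c] next to /c/.

[med͡zd͡zəccɛɢe]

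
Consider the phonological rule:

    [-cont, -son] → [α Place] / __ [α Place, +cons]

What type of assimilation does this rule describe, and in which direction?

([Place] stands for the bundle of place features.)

regressive place assimilation

The rule copies the place features (abbreviated [Place]) from the environment onto the target, so the assimilating feature is place.
Since the environment is written after the underscore, the trigger follows the target; the direction is regressive.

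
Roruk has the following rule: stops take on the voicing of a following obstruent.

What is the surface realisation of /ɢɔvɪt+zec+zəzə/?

The rule targets /t/ (voiceless alveolar stop), which sits before the trigger /z/ (voiced).
The voiced alveolar stop is [d], so /t/ → [d].
The same rule applies at the second boundary: /c/ → [ɟ] next to /z/.

[ɢɔvɪdzeɟzəzə]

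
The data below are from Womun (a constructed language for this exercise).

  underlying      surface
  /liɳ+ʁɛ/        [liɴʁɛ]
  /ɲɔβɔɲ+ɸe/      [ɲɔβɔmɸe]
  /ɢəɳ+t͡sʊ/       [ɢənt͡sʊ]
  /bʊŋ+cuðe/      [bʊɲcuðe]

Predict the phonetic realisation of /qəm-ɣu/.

[qəŋɣu]

The data show regressive place assimilation: /ɳ/ → [ɴ] before /ʁ/; /ɲ/ → [m] before /ɸ/; /ɳ/ → [n] before /t͡s/; /ŋ/ → [ɲ] before /c/. In each pair only place changes, matching the following consonant, while manner and voice stay constant.
The rule targets /m/ (voiced bilabial nasal), which sits before the trigger /ɣ/ (velar).
The voiced velar nasal is [ŋ], so /m/ → [ŋ].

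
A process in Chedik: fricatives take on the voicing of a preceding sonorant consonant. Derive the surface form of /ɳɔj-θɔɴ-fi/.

The rule targets /θ/ (voiceless dental fricative), which sits after the trigger /j/ (voiced).
The voiced dental fricative is [ð], so /θ/ → [ð].
At the second juncture, /f/ likewise becomes [v] adjacent to /ɴ/.

[ɳɔjðɔɴvi]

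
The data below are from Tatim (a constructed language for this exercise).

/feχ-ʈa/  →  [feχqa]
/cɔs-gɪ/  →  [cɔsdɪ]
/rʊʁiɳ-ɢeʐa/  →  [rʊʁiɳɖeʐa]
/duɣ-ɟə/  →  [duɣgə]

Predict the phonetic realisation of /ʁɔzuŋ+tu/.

[ʁɔzuŋku]

The data show progressive place assimilation: /ʈ/ → [q] after /χ/; /g/ → [d] after /s/; /ɢ/ → [ɖ] after /ɳ/; /ɟ/ → [g] after /ɣ/. In each pair only place changes, matching the preceding consonant, while manner and voice stay constant.
The rule targets /t/ (voiceless alveolar stop), which sits after the trigger /ŋ/ (velar).
The voiceless velar stop is [k], so /t/ → [k].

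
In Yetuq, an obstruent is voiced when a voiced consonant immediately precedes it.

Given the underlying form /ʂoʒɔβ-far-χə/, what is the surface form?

/f/ is a voiceless labiodental fricative. The preceding trigger /β/ is voiced, so /f/ must become voiced as well.
The voiced labiodental fricative is [v], so /f/ → [v].
The same rule applies at the second boundary: /χ/ → [ʁ] next to /r/.

[ʂoʒɔβvarʁə]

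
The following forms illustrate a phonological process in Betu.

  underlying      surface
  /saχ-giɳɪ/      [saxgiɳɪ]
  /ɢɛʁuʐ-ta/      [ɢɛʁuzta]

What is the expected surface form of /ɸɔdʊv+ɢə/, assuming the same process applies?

[ɸɔdʊʁɢə]

The data show regressive place assimilation: /χ/ → [x] before /g/; /ʐ/ → [z] before /t/. In each pair only place changes, matching the following consonant, while manner and voice stay constant.
/v/ is a voiced labiodental fricative. The following trigger /ɢ/ is uvular, so /v/ must become uvular as well.
Changing only its place to uvular gives [ʁ] — the voiced uvular fricative.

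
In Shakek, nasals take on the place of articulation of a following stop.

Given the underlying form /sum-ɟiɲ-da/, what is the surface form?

[suɲɟinda]

The rule targets /m/ (voiced bilabial nasal), which sits before the trigger /ɟ/ (palatal).
Changing only its place to palatal gives [ɲ] — the voiced palatal nasal.
The same rule applies at the second boundary: /ɲ/ → [n] next to /d/.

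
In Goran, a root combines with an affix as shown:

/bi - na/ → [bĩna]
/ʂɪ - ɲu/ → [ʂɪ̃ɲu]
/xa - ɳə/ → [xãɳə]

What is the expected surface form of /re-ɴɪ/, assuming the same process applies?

[rẽɴɪ]

The data show regressive nasality assimilation (vowel nasalisation): /i/ → [ĩ] before /n/; /ɪ/ → [ɪ̃] before /ɲ/; /a/ → [ã] before /ɳ/ — a vowel is nasalised by an immediately following nasal consonant.
/e/ sits next to the nasal /ɴ/ and is therefore nasalised to [ẽ].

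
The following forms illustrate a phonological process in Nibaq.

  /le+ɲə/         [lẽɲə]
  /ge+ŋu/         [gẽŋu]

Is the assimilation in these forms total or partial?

partial assimilation

The vowel /e/ surfaces as nasalised [ẽ] next to the following nasal /ɲ/ — it has acquired the [+nasal] feature of its neighbour.
The other form shows the same pattern: /e/ → [ẽ] before /ŋ/ — each time a vowel is nasalised next to a following nasal.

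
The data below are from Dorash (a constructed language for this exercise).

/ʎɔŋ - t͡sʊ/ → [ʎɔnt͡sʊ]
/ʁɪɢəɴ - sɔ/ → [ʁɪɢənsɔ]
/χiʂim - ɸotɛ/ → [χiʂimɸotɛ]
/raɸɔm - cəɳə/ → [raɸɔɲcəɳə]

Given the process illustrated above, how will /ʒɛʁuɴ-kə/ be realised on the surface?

[ʒɛʁuŋkə]

The data show regressive place assimilation: /ŋ/ → [n] before /t͡s/; /ɴ/ → [n] before /s/; /m/ → [ɲ] before /c/. In each pair only place changes, matching the following consonant, while manner and voice stay constant.
Nothing changes in [χiʂimɸotɛ]: there the adjacent consonants already agree in place (/m/ and /ɸ/ are both bilabial), so this form is consistent with the same rule.
The rule targets /ɴ/ (voiced uvular nasal), which sits before the trigger /k/ (velar).
Changing only its place to velar gives [ŋ] — the voiced velar nasal.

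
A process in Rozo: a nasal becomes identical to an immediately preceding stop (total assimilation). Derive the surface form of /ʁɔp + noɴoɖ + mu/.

[ʁɔppoɴoɖɖu]

/n/ is the segment targeted by the rule; it sits immediately after /p/, so it assimilates completely and surfaces as [p].
The same rule applies at the second boundary: /m/ → [ɖ] next to /ɖ/.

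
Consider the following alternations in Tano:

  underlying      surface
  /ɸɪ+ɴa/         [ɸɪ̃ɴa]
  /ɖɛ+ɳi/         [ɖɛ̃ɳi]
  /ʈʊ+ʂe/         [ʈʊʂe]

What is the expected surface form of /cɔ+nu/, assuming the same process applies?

The data show regressive nasality assimilation (vowel nasalisation): /ɪ/ → [ɪ̃] before /ɴ/; /ɛ/ → [ɛ̃] before /ɳ/ — a vowel is nasalised by an immediately following nasal consonant.
No change occurs in [ʈʊʂe] because the vowel at the boundary is adjacent to an oral consonant, not a nasal (/ʊ/ next to /ʂ/).
/ɔ/ sits next to the nasal /n/ and is therefore nasalised to [ɔ̃].

[cɔ̃nu]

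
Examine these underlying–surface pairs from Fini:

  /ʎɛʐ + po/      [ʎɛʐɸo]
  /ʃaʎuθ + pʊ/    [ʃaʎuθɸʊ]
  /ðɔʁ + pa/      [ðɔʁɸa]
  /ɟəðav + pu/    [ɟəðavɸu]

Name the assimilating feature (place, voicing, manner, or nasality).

manner

The segment that alternates is /p/, which surfaces as [ɸ] when adjacent to /ʐ/.
/p/ is a stop while /ʐ/ is a fricative; the output [ɸ] is a fricative, matching the trigger — so the feature that spreads is manner.
Checking the remaining alternations: /p/ → [ɸ] after /θ/ (stop → fricative, matching a fricative); /p/ → [ɸ] after /ʁ/ (stop → fricative, matching a fricative); /p/ → [ɸ] after /v/ (stop → fricative, matching a fricative) — only manner changes, and always toward the preceding segment.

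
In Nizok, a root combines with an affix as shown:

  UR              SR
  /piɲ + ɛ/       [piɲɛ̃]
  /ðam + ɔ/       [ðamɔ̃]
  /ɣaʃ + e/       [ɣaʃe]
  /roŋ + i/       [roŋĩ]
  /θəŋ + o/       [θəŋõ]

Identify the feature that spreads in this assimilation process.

nasality

The vowel /ɛ/ surfaces as nasalised [ɛ̃] next to the preceding nasal /ɲ/ — it has acquired the [+nasal] feature of its neighbour.
Likewise in the remaining data: /ɔ/ → [ɔ̃] after /m/; /i/ → [ĩ] after /ŋ/; /o/ → [õ] after /ŋ/ — each time a vowel is nasalised next to a preceding nasal.
No change occurs in [ɣaʃe] because the vowel at the boundary is adjacent to an oral consonant, not a nasal (/e/ next to /ʃ/).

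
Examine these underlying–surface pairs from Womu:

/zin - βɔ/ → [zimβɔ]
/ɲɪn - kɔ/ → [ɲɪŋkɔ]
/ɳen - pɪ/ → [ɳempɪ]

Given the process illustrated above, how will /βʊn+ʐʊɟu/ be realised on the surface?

[βʊɳʐʊɟu]

The data show regressive place assimilation: /n/ → [m] before /β/; /n/ → [ŋ] before /k/; /n/ → [m] before /p/. In each pair only place changes, matching the following consonant, while manner and voice stay constant.
/n/ is a voiced alveolar nasal. The following trigger /ʐ/ is retroflex, so /n/ must become retroflex as well.
The voiced retroflex nasal is [ɳ], so /n/ → [ɳ].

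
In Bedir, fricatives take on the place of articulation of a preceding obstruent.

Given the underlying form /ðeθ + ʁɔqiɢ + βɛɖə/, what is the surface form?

[ðeθðɔqiɢʁɛɖə]

/ʁ/ is a voiced uvular fricative. The preceding trigger /θ/ is dental, so /ʁ/ must become dental as well.
The voiced dental fricative is [ð], so /ʁ/ → [ð].
At the second juncture, /β/ likewise becomes [ʁ] adjacent to /ɢ/.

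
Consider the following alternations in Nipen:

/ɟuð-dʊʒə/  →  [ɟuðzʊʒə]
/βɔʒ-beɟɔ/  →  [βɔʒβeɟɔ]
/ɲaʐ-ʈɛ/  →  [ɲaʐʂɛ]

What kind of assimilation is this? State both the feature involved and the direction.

The segment that alternates is /d/, which surfaces as [z] when adjacent to /ð/.
/d/ is a stop while /ð/ is a fricative; the output [z] is a fricative, matching the trigger — so the feature that spreads is manner.
Place and voice are unchanged, so the assimilation is partial, not total.
The same holds elsewhere in the data: /b/ → [β] after /ʒ/ (stop → fricative, matching a fricative); /ʈ/ → [ʂ] after /ʐ/ (stop → fricative, matching a fricative) — only manner changes, and always toward the preceding segment.
Since the segment that changes follows the conditioning segment, the assimilation is progressive.

progressive manner assimilation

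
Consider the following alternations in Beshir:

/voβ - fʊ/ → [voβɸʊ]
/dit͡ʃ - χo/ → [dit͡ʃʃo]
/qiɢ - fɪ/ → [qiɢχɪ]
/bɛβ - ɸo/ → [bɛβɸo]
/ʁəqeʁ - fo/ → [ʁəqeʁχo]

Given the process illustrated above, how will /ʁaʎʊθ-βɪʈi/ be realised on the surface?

The data show progressive place assimilation: /f/ → [ɸ] after /β/; /χ/ → [ʃ] after /t͡ʃ/; /f/ → [χ] after /ɢ/; /f/ → [χ] after /ʁ/. In each pair only place changes, matching the preceding consonant, while manner and voice stay constant.
No alternation appears in [bɛβɸo]: there the adjacent consonants already agree in place (/ɸ/ and /β/ are both bilabial), so this form is consistent with the same rule.
The rule targets /β/ (voiced bilabial fricative), which sits after the trigger /θ/ (dental).
Changing only its place to dental gives [ð] — the voiced dental fricative.

[ʁaʎʊθðɪʈi]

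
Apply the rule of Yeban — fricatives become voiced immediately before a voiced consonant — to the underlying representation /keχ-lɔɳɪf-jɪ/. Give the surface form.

[keʁlɔɳɪvjɪ]

/χ/ is a voiceless uvular fricative. The following trigger /l/ is voiced, so /χ/ must become voiced as well.
A voiced uvular fricative is [ʁ], so the surface segment is [ʁ].
The same rule applies at the second boundary: /f/ → [v] next to /j/.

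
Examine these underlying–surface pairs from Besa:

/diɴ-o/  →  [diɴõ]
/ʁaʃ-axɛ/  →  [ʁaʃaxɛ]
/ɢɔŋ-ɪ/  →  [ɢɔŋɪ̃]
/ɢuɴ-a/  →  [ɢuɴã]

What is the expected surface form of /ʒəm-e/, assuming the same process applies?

The data show progressive nasality assimilation (vowel nasalisation): /o/ → [õ] after /ɴ/; /ɪ/ → [ɪ̃] after /ŋ/; /a/ → [ã] after /ɴ/ — a vowel is nasalised by an immediately preceding nasal consonant.
No change occurs in [ʁaʃaxɛ] because the vowel at the boundary is adjacent to an oral consonant, not a nasal (/a/ next to /ʃ/).
The vowel /e/ is adjacent to the preceding nasal /m/, so it acquires [+nasal] and surfaces as [ẽ].

[ʒəmẽ]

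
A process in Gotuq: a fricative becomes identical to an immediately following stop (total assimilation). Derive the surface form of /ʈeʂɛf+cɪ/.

/f/ is the segment targeted by the rule; it sits immediately before /c/, so it assimilates completely and surfaces as [c].

[ʈeʂɛccɪ]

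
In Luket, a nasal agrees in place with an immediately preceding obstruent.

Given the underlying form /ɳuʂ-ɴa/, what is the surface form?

The rule targets /ɴ/ (voiced uvular nasal), which sits after the trigger /ʂ/ (retroflex).
A voiced retroflex nasal is [ɳ], so the surface segment is [ɳ].

[ɳuʂɳa]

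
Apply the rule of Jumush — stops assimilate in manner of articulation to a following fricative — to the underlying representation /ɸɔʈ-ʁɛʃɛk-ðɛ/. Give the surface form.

The rule targets /ʈ/ (voiceless retroflex stop), which sits before the trigger /ʁ/ (fricative).
A voiceless retroflex fricative is [ʂ], so the surface segment is [ʂ].
The same rule applies at the second boundary: /k/ → [x] next to /ð/.

[ɸɔʂʁɛʃɛxðɛ]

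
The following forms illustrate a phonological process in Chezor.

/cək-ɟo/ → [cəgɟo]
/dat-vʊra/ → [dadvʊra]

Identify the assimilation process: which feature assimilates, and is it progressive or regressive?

regressive voicing assimilation

The segment that alternates is /k/, which surfaces as [g] when adjacent to /ɟ/.
/k/ is voiceless while /ɟ/ is voiced; the output [g] is voiced, matching the trigger — so the feature that spreads is voicing.
Place and manner are unchanged, so the assimilation is partial, not total.
The other alternating form patterns the same way: /t/ → [d] before /v/ (voiceless → voiced, matching voiced) — only voicing changes, and always toward the following segment.
The trigger is the following segment, so the direction is regressive (anticipatory).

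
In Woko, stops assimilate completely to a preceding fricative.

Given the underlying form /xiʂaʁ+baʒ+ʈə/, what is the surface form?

[xiʂaʁʁaʒʒə]

/b/ is the segment targeted by the rule; it sits immediately after /ʁ/, so it assimilates completely and surfaces as [ʁ].
The same rule applies at the second boundary: /ʈ/ → [ʒ] next to /ʒ/.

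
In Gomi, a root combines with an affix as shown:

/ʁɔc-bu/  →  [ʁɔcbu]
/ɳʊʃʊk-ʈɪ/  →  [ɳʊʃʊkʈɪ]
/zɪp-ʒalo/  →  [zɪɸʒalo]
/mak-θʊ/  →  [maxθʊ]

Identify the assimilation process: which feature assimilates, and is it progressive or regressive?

The segment that alternates is /p/, which surfaces as [ɸ] when adjacent to /ʒ/.
The change stop → fricative matches the manner of the following /ʒ/, identifying this as manner assimilation.
Place and voice are unchanged, so the assimilation is partial, not total.
Checking the remaining alternation: /k/ → [x] before /θ/ (stop → fricative, matching a fricative) — only manner changes, and always toward the following segment.
Nothing changes in [ʁɔcbu], [ɳʊʃʊkʈɪ]: there the adjacent consonants already agree in manner (/c/ and /b/ are both stops; /k/ and /ʈ/ are both stops), so these forms are consistent with the same rule.
The trigger is the following segment, so the direction is regressive (anticipatory).

regressive manner assimilation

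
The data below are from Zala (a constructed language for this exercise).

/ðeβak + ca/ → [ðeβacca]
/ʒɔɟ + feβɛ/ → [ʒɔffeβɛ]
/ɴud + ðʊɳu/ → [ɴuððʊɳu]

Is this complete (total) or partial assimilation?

Comparing underlying and surface forms, /ɟ/ → [f] is the alternation; the neighbouring /f/ is constant.
The output [f] is identical to the trigger /f/ — every feature (place, manner, voicing) has been copied — so this is total assimilation.
The other forms behave the same way: /k/ → [c] before /c/; /d/ → [ð] before /ð/ — in each case the output is a copy of the following consonant.

total assimilation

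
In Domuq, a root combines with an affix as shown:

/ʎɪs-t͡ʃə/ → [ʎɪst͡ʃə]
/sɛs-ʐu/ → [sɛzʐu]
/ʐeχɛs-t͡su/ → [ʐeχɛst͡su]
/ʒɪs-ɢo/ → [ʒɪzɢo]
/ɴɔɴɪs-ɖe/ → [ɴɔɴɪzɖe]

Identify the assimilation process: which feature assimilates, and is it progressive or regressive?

Comparing underlying and surface forms, /s/ → [z] is the alternation; the neighbouring /ʐ/ is constant.
/s/ is voiceless while /ʐ/ is voiced; the output [z] is voiced, matching the trigger — so the feature that spreads is voicing.
Place and manner are unchanged, so the assimilation is partial, not total.
Checking the remaining alternations: /s/ → [z] before /ɢ/ (voiceless → voiced, matching voiced); /s/ → [z] before /ɖ/ (voiceless → voiced, matching voiced) — only voicing changes, and always toward the following segment.
No alternation appears in [ʎɪst͡ʃə], [ʐeχɛst͡su]: there the adjacent consonants already agree in voicing (/s/ and /t͡ʃ/ are both voiceless; /s/ and /t͡s/ are both voiceless), so these forms are consistent with the same rule.
Since the segment that changes precedes the conditioning segment, the assimilation is regressive.

regressive voicing assimilation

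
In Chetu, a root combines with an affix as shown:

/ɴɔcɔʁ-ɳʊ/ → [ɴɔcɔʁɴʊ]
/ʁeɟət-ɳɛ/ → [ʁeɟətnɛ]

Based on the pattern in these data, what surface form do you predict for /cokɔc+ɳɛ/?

[cokɔcɲɛ]

The data show progressive place assimilation: /ɳ/ → [ɴ] after /ʁ/; /ɳ/ → [n] after /t/. In each pair only place changes, matching the preceding consonant, while manner and voice stay constant.
The rule targets /ɳ/ (voiced retroflex nasal), which sits after the trigger /c/ (palatal).
Changing only its place to palatal gives [ɲ] — the voiced palatal nasal.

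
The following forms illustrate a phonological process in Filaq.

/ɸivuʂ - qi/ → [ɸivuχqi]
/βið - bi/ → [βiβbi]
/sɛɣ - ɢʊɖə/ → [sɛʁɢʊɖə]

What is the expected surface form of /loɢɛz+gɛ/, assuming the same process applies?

[loɢɛɣgɛ]

The data show regressive place assimilation: /ʂ/ → [χ] before /q/; /ð/ → [β] before /b/; /ɣ/ → [ʁ] before /ɢ/. In each pair only place changes, matching the following consonant, while manner and voice stay constant.
The rule targets /z/ (voiced alveolar fricative), which sits before the trigger /g/ (velar).
Changing only its place to velar gives [ɣ] — the voiced velar fricative.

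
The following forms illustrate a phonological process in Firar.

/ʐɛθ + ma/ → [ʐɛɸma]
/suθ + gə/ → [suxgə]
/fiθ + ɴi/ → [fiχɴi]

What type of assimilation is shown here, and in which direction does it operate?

regressive place assimilation

The segment that alternates is /θ/, which surfaces as [ɸ] when adjacent to /m/.
The change dental → bilabial matches the place of the following /m/, identifying this as place assimilation.
Manner and voice are unchanged, so the assimilation is partial, not total.
The same holds elsewhere in the data: /θ/ → [x] before /g/ (dental → velar, matching velar); /θ/ → [χ] before /ɴ/ (dental → uvular, matching uvular) — only place changes, and always toward the following segment.
Since the segment that changes precedes the conditioning segment, the assimilation is regressive.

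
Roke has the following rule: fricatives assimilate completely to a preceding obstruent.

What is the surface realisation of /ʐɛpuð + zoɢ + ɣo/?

[ʐɛpuððoɢɢo]

/z/ is the segment targeted by the rule; it sits immediately after /ð/, so it assimilates completely and surfaces as [ð].
The same rule applies at the second boundary: /ɣ/ → [ɢ] next to /ɢ/.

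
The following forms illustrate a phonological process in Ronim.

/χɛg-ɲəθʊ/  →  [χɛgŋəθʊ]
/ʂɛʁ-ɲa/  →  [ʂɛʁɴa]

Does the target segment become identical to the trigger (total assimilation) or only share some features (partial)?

Comparing underlying and surface forms, /ɲ/ → [ŋ] is the alternation; the neighbouring /g/ is constant.
The change palatal → velar matches the place of the preceding /g/, identifying this as place assimilation.
Manner and voice are unchanged, so the assimilation is partial, not total.
Checking the remaining alternation: /ɲ/ → [ɴ] after /ʁ/ (palatal → uvular, matching uvular) — only place changes, and always toward the preceding segment.

partial assimilation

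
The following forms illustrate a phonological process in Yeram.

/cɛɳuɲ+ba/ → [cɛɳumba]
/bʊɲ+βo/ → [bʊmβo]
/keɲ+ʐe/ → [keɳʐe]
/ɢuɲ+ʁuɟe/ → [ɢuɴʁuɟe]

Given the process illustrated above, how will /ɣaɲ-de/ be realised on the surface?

[ɣande]

The data show regressive place assimilation: /ɲ/ → [m] before /b/; /ɲ/ → [m] before /β/; /ɲ/ → [ɳ] before /ʐ/; /ɲ/ → [ɴ] before /ʁ/. In each pair only place changes, matching the following consonant, while manner and voice stay constant.
/ɲ/ is a voiced palatal nasal. The following trigger /d/ is alveolar, so /ɲ/ must become alveolar as well.
Changing only its place to alveolar gives [n] — the voiced alveolar nasal.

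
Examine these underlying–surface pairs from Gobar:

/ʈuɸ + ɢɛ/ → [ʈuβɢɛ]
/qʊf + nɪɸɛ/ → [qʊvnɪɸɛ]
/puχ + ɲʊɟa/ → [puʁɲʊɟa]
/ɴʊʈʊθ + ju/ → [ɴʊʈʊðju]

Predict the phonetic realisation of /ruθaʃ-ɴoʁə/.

The data show regressive voicing assimilation: /ɸ/ → [β] before /ɢ/; /f/ → [v] before /n/; /χ/ → [ʁ] before /ɲ/; /θ/ → [ð] before /j/. In each pair only voicing changes, matching the following consonant, while place and manner stay constant.
The rule targets /ʃ/ (voiceless postalveolar fricative), which sits before the trigger /ɴ/ (voiced).
A voiced postalveolar fricative is [ʒ], so the surface segment is [ʒ].

[ruθaʒɴoʁə]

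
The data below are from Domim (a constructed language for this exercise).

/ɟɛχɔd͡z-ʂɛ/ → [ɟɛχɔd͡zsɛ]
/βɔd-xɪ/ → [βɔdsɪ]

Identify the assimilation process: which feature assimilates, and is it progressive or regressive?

progressive place assimilation

The segment that alternates is /ʂ/, which surfaces as [s] when adjacent to /d͡z/.
/ʂ/ is retroflex while /d͡z/ is alveolar; the output [s] is alveolar, matching the trigger — so the feature that spreads is place.
Manner and voice are unchanged, so the assimilation is partial, not total.
The other alternating form patterns the same way: /x/ → [s] after /d/ (velar → alveolar, matching alveolar) — only place changes, and always toward the preceding segment.
Since the segment that changes follows the conditioning segment, the assimilation is progressive.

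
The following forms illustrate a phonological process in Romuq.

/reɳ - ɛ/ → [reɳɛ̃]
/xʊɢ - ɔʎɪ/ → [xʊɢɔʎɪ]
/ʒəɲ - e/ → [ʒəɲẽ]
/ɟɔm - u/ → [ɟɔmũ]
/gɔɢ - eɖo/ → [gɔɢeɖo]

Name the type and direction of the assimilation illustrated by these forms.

The vowel /ɛ/ surfaces as nasalised [ɛ̃] next to the preceding nasal /ɳ/ — it has acquired the [+nasal] feature of its neighbour.
Likewise in the remaining data: /e/ → [ẽ] after /ɲ/; /u/ → [ũ] after /m/ — each time a vowel is nasalised next to a preceding nasal.
No change occurs in [xʊɢɔʎɪ], [gɔɢeɖo] because the vowel at the boundary is adjacent to an oral consonant, not a nasal (/ɔ/ next to /ɢ/; /e/ next to /ɢ/).
Because the conditioning nasal is to the left of the vowel that changes, the process is progressive (perseverative).

progressive nasality assimilation (vowel nasalisation)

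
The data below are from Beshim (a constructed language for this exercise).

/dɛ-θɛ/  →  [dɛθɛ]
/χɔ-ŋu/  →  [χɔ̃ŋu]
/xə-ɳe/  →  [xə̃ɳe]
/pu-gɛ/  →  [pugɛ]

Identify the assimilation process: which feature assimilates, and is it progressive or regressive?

regressive nasality assimilation (vowel nasalisation)

The vowel /ɔ/ surfaces as nasalised [ɔ̃] next to the following nasal /ŋ/ — it has acquired the [+nasal] feature of its neighbour.
The other form shows the same pattern: /ə/ → [ə̃] before /ɳ/ — each time a vowel is nasalised next to a following nasal.
No change occurs in [dɛθɛ], [pugɛ] because the vowel at the boundary is adjacent to an oral consonant, not a nasal (/ɛ/ next to /θ/; /u/ next to /g/).
Because the conditioning nasal is to the right of the vowel that changes, the process is regressive (anticipatory).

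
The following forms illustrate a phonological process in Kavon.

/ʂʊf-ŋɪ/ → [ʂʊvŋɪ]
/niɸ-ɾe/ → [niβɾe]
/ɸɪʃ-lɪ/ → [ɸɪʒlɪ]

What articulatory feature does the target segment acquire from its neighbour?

The segment that alternates is /f/, which surfaces as [v] when adjacent to /ŋ/.
The change voiceless → voiced matches the voicing of the following /ŋ/, identifying this as voicing assimilation.
Checking the remaining alternations: /ɸ/ → [β] before /ɾ/ (voiceless → voiced, matching voiced); /ʃ/ → [ʒ] before /l/ (voiceless → voiced, matching voiced) — only voicing changes, and always toward the following segment.

voicing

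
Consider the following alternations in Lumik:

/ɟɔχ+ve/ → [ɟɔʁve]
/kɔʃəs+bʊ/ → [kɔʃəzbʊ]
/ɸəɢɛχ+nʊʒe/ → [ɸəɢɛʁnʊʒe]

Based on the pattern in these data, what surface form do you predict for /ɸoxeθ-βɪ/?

The data show regressive voicing assimilation: /χ/ → [ʁ] before /v/; /s/ → [z] before /b/; /χ/ → [ʁ] before /n/. In each pair only voicing changes, matching the following consonant, while place and manner stay constant.
/θ/ is a voiceless dental fricative. The following trigger /β/ is voiced, so /θ/ must become voiced as well.
The voiced dental fricative is [ð], so /θ/ → [ð].

[ɸoxeðβɪ]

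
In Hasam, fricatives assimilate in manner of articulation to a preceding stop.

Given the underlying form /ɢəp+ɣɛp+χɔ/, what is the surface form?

[ɢəpgɛpqɔ]

/ɣ/ is a voiced velar fricative. The preceding trigger /p/ is a stop, so /ɣ/ must become a stop as well.
Changing only its manner to stop gives [g] — the voiced velar stop.
At the second juncture, /χ/ likewise becomes [q] adjacent to /p/.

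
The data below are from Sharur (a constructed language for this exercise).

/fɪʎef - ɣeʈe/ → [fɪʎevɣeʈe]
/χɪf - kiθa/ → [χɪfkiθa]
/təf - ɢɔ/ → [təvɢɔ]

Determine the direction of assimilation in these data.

regressive

Underlying /f/ is realised as [v] next to /ɣ/; /ɣ/ itself does not change.
/f/ is voiceless while /ɣ/ is voiced; the output [v] is voiced, matching the trigger — so the feature that spreads is voicing.
The same holds elsewhere in the data: /f/ → [v] before /ɢ/ (voiceless → voiced, matching voiced) — only voicing changes, and always toward the following segment.
Nothing changes in [χɪfkiθa]: there the adjacent consonants already agree in voicing (/f/ and /k/ are both voiceless), so this form is consistent with the same rule.
The trigger is the following segment, so the direction is regressive (anticipatory).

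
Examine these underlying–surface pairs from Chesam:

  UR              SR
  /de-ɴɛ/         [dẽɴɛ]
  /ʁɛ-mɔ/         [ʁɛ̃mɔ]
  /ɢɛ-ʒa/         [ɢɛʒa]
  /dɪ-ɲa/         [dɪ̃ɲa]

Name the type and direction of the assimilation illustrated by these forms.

regressive nasality assimilation (vowel nasalisation)

The vowel /e/ surfaces as nasalised [ẽ] next to the following nasal /ɴ/ — it has acquired the [+nasal] feature of its neighbour.
The other forms show the same pattern: /ɛ/ → [ɛ̃] before /m/; /ɪ/ → [ɪ̃] before /ɲ/ — each time a vowel is nasalised next to a following nasal.
No change occurs in [ɢɛʒa] because the vowel at the boundary is adjacent to an oral consonant, not a nasal (/ɛ/ next to /ʒ/).
Because the conditioning nasal is to the right of the vowel that changes, the process is regressive (anticipatory).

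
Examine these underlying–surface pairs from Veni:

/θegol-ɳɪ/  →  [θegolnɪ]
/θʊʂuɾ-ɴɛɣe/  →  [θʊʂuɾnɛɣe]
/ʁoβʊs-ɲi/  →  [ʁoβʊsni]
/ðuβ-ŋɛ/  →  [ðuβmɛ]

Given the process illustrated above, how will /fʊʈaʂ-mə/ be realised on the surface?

The data show progressive place assimilation: /ɳ/ → [n] after /l/; /ɴ/ → [n] after /ɾ/; /ɲ/ → [n] after /s/; /ŋ/ → [m] after /β/. In each pair only place changes, matching the preceding consonant, while manner and voice stay constant.
/m/ is a voiced bilabial nasal. The preceding trigger /ʂ/ is retroflex, so /m/ must become retroflex as well.
Changing only its place to retroflex gives [ɳ] — the voiced retroflex nasal.

[fʊʈaʂɳə]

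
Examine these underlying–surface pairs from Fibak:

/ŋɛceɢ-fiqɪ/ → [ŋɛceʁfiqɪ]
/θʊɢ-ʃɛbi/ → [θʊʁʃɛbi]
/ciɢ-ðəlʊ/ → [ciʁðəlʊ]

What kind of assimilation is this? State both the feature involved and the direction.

Underlying /ɢ/ is realised as [ʁ] next to /f/; /f/ itself does not change.
The change stop → fricative matches the manner of the following /f/, identifying this as manner assimilation.
Place and voice are unchanged, so the assimilation is partial, not total.
The same holds elsewhere in the data: /ɢ/ → [ʁ] before /ʃ/ (stop → fricative, matching a fricative); /ɢ/ → [ʁ] before /ð/ (stop → fricative, matching a fricative) — only manner changes, and always toward the following segment.
Since the segment that changes precedes the conditioning segment, the assimilation is regressive.

regressive manner assimilation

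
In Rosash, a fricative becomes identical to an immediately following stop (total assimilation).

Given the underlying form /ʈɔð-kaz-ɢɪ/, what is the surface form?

[ʈɔkkaɢɢɪ]

/ð/ is the segment targeted by the rule; it sits immediately before /k/, so it assimilates completely and surfaces as [k].
The same rule applies at the second boundary: /z/ → [ɢ] next to /ɢ/.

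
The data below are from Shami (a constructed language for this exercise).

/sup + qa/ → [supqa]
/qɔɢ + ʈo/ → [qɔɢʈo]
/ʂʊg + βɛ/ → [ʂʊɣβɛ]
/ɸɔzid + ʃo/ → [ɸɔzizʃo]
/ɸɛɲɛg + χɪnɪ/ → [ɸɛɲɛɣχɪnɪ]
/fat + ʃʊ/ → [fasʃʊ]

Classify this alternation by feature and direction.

Underlying /g/ is realised as [ɣ] next to /β/; /β/ itself does not change.
/g/ is a stop while /β/ is a fricative; the output [ɣ] is a fricative, matching the trigger — so the feature that spreads is manner.
Place and voice are unchanged, so the assimilation is partial, not total.
The same holds elsewhere in the data: /d/ → [z] before /ʃ/ (stop → fricative, matching a fricative); /g/ → [ɣ] before /χ/ (stop → fricative, matching a fricative); /t/ → [s] before /ʃ/ (stop → fricative, matching a fricative) — only manner changes, and always toward the following segment.
Nothing changes in [supqa], [qɔɢʈo]: there the adjacent consonants already agree in manner (/p/ and /q/ are both stops; /ɢ/ and /ʈ/ are both stops), so these forms are consistent with the same rule.
Since the segment that changes precedes the conditioning segment, the assimilation is regressive.

regressive manner assimilation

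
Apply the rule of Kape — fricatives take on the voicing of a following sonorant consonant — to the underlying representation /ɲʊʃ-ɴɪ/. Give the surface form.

The rule targets /ʃ/ (voiceless postalveolar fricative), which sits before the trigger /ɴ/ (voiced).
Changing only its voicing to voiced gives [ʒ] — the voiced postalveolar fricative.

[ɲʊʒɴɪ]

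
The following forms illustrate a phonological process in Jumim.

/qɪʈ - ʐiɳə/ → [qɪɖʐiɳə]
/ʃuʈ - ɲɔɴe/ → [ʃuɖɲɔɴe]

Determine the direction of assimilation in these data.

The segment that alternates is /ʈ/, which surfaces as [ɖ] when adjacent to /ʐ/.
The change voiceless → voiced matches the voicing of the following /ʐ/, identifying this as voicing assimilation.
The other alternating form patterns the same way: /ʈ/ → [ɖ] before /ɲ/ (voiceless → voiced, matching voiced) — only voicing changes, and always toward the following segment.
The trigger is the following segment, so the direction is regressive (anticipatory).

regressive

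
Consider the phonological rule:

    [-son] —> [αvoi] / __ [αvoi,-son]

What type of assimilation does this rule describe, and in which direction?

regressive voicing assimilation

The shared variable α links the value of [voi] on the target to the same value on the neighbouring segment, so voicing is the feature that assimilates.
Since the environment is written after the underscore, the trigger follows the target; the direction is regressive.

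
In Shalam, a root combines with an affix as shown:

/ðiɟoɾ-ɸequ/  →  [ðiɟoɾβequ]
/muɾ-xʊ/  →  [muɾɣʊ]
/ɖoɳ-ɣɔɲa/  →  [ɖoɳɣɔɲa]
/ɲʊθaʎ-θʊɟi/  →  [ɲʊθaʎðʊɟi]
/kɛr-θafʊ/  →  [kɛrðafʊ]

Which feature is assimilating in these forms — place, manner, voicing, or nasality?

voicing

Underlying /ɸ/ is realised as [β] next to /ɾ/; /ɾ/ itself does not change.
/ɸ/ is voiceless while /ɾ/ is voiced; the output [β] is voiced, matching the trigger — so the feature that spreads is voicing.
The other alternating forms pattern the same way: /x/ → [ɣ] after /ɾ/ (voiceless → voiced, matching voiced); /θ/ → [ð] after /ʎ/ (voiceless → voiced, matching voiced); /θ/ → [ð] after /r/ (voiceless → voiced, matching voiced) — only voicing changes, and always toward the preceding segment.
Nothing changes in [ɖoɳɣɔɲa]: there the adjacent consonants already agree in voicing (/ɣ/ and /ɳ/ are both voiced), so this form is consistent with the same rule.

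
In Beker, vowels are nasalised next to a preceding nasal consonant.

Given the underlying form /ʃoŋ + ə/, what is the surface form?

[ʃoŋə̃]

/ə/ sits next to the nasal /ŋ/ and is therefore nasalised to [ə̃].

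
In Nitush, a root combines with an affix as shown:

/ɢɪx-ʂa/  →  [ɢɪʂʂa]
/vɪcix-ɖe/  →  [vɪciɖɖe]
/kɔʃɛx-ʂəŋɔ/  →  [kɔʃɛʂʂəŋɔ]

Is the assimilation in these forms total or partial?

total assimilation

The segment that alternates is /x/, which surfaces as [ɖ] when adjacent to /ɖ/.
The output [ɖ] is identical to the trigger /ɖ/ — every feature (place, manner, voicing) has been copied — so this is total assimilation.
The other form behaves the same way: /x/ → [ʂ] before /ʂ/ — in each case the output is a copy of the following consonant.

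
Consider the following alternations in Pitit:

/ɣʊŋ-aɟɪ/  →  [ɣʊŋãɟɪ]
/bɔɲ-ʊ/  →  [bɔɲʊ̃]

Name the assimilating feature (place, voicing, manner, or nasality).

The vowel /a/ surfaces as nasalised [ã] next to the preceding nasal /ŋ/ — it has acquired the [+nasal] feature of its neighbour.
Likewise in the remaining data: /ʊ/ → [ʊ̃] after /ɲ/ — each time a vowel is nasalised next to a preceding nasal.

nasality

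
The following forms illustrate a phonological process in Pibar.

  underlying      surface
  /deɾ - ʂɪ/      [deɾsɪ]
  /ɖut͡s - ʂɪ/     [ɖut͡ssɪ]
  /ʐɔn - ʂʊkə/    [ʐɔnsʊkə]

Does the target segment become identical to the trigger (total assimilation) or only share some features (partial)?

Comparing underlying and surface forms, /ʂ/ → [s] is the alternation; the neighbouring /ɾ/ is constant.
/ʂ/ is retroflex while /ɾ/ is alveolar; the output [s] is alveolar, matching the trigger — so the feature that spreads is place.
Manner and voice are unchanged, so the assimilation is partial, not total.
Checking the remaining alternations: /ʂ/ → [s] after /t͡s/ (retroflex → alveolar, matching alveolar); /ʂ/ → [s] after /n/ (retroflex → alveolar, matching alveolar) — only place changes, and always toward the preceding segment.

partial assimilation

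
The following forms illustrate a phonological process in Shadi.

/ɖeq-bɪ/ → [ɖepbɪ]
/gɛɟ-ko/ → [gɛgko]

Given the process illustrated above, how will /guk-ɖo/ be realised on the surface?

[guʈɖo]

The data show regressive place assimilation: /q/ → [p] before /b/; /ɟ/ → [g] before /k/. In each pair only place changes, matching the following consonant, while manner and voice stay constant.
/k/ is a voiceless velar stop. The following trigger /ɖ/ is retroflex, so /k/ must become retroflex as well.
The voiceless retroflex stop is [ʈ], so /k/ → [ʈ].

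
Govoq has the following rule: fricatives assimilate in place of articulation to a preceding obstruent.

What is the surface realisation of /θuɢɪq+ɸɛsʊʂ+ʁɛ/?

[θuɢɪqχɛsʊʂʐɛ]

/ɸ/ is a voiceless bilabial fricative. The preceding trigger /q/ is uvular, so /ɸ/ must become uvular as well.
Changing only its place to uvular gives [χ] — the voiceless uvular fricative.
The same rule applies at the second boundary: /ʁ/ → [ʐ] next to /ʂ/.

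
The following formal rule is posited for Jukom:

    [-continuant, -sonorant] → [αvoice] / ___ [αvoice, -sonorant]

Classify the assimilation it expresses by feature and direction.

regressive voicing assimilation

The shared variable α links the value of [voice] on the target to the same value on the neighbouring segment, so voicing is the feature that assimilates.
Since the environment is written after the underscore, the trigger follows the target; the direction is regressive.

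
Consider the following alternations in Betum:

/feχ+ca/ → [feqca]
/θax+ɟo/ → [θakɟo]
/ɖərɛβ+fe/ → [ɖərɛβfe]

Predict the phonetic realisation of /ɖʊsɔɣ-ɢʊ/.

The data show regressive manner assimilation: /χ/ → [q] before /c/; /x/ → [k] before /ɟ/. In each pair only manner changes, matching the following consonant, while place and voice stay constant.
No alternation appears in [ɖərɛβfe]: there the adjacent consonants already agree in manner (/β/ and /f/ are both fricatives), so this form is consistent with the same rule.
The rule targets /ɣ/ (voiced velar fricative), which sits before the trigger /ɢ/ (stop).
A voiced velar stop is [g], so the surface segment is [g].

[ɖʊsɔgɢʊ]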